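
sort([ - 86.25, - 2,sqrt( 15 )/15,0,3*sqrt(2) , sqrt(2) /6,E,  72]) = [ - 86.25, - 2, 0,sqrt( 2 )/6,sqrt(15) /15,  E,3*sqrt( 2), 72]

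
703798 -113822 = 589976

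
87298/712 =122 + 217/356 = 122.61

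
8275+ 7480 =15755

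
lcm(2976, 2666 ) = 127968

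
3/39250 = 3/39250 =0.00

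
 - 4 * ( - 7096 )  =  28384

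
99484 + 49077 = 148561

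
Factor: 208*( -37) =-7696 = -2^4*13^1*37^1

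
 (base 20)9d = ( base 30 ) 6d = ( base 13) 11b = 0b11000001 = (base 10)193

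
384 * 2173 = 834432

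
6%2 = 0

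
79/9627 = 79/9627 = 0.01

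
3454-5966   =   - 2512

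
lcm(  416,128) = 1664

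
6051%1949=204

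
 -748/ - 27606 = 374/13803  =  0.03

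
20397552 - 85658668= - 65261116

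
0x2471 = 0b10010001110001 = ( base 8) 22161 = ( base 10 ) 9329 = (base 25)EN4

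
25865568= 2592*9979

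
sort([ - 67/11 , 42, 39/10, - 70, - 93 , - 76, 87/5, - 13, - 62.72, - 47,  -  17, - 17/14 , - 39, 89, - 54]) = [ - 93, - 76, - 70, - 62.72, - 54, - 47  , - 39, - 17,- 13,  -  67/11, - 17/14,39/10, 87/5, 42,89] 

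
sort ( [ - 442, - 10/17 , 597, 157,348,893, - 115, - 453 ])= [ - 453,-442, - 115,- 10/17, 157,348, 597, 893]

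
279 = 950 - 671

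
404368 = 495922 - 91554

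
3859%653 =594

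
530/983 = 530/983=0.54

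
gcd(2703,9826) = 17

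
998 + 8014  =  9012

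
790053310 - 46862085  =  743191225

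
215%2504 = 215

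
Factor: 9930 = 2^1 *3^1*5^1 *331^1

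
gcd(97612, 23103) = 1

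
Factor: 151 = 151^1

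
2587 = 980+1607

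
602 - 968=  - 366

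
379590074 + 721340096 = 1100930170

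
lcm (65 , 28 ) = 1820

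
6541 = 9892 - 3351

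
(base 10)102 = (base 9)123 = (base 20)52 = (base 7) 204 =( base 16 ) 66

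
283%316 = 283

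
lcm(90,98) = 4410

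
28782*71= 2043522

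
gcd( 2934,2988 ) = 18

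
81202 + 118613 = 199815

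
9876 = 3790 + 6086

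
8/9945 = 8/9945 = 0.00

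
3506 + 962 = 4468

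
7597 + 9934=17531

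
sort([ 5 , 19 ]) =[5,19 ] 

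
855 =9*95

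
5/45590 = 1/9118 = 0.00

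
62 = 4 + 58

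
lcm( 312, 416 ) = 1248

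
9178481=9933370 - 754889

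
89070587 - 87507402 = 1563185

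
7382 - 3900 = 3482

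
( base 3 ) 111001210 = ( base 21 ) 10cc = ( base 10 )9525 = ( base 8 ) 22465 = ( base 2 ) 10010100110101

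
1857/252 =619/84 =7.37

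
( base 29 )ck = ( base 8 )560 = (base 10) 368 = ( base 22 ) GG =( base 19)107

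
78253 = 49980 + 28273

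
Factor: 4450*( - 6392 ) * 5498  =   - 2^5*5^2*17^1*47^1*89^1*2749^1  =  - 156387311200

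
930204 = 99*9396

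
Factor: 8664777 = 3^2*11^1*87523^1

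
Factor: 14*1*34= 476 =2^2*7^1 *17^1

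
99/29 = 3+12/29= 3.41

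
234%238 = 234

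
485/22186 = 485/22186 = 0.02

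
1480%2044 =1480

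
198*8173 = 1618254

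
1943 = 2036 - 93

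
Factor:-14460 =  - 2^2*3^1*5^1*241^1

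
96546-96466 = 80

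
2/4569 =2/4569 = 0.00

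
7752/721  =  7752/721 = 10.75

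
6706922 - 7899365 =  - 1192443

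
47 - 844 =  - 797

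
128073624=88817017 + 39256607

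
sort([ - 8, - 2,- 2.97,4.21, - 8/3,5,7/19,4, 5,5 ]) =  [ - 8, - 2.97, - 8/3, - 2,7/19, 4, 4.21,5, 5,5] 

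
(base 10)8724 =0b10001000010100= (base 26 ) CNE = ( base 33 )80C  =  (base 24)F3C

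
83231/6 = 13871 + 5/6 = 13871.83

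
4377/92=4377/92 = 47.58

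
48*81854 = 3928992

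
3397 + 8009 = 11406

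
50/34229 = 50/34229 = 0.00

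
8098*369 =2988162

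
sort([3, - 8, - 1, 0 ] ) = [ - 8, -1, 0,3] 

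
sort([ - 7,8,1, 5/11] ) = [ - 7, 5/11, 1 , 8] 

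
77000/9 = 8555 + 5/9 = 8555.56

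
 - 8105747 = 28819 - 8134566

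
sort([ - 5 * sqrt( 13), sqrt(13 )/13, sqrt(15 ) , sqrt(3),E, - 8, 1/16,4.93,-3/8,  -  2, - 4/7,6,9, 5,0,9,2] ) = [ - 5 * sqrt( 13 ), - 8 , - 2 , - 4/7, - 3/8,0,  1/16, sqrt( 13)/13 , sqrt( 3), 2,E,sqrt( 15 ),4.93, 5,6,  9,9] 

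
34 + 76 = 110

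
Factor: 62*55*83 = 2^1*5^1*11^1*31^1*83^1 = 283030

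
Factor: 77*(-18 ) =-2^1*3^2*7^1*11^1 = - 1386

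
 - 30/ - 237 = 10/79 = 0.13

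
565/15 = 113/3  =  37.67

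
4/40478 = 2/20239  =  0.00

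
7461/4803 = 1 + 886/1601 =1.55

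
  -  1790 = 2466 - 4256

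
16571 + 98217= 114788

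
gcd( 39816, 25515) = 63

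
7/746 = 7/746 = 0.01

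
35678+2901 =38579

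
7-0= 7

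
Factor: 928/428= 2^3*29^1*107^( - 1 )= 232/107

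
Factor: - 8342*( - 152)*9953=2^4*19^1*37^1*43^1 * 97^1*269^1 = 12620244752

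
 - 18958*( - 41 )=777278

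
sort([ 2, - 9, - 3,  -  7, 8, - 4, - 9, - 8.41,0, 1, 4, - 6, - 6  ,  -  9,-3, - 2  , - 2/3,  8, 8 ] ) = [ - 9, - 9 , - 9,-8.41, - 7, - 6, - 6, - 4, - 3,-3, - 2, - 2/3, 0,1,2,4, 8, 8, 8] 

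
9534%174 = 138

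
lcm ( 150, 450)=450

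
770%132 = 110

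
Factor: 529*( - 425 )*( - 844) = 2^2*5^2*17^1*23^2*211^1= 189752300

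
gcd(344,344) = 344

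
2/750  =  1/375 = 0.00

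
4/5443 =4/5443 = 0.00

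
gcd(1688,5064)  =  1688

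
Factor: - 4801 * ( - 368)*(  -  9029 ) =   -  15952148272=- 2^4*23^1*4801^1*9029^1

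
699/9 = 77 + 2/3 = 77.67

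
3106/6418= 1553/3209= 0.48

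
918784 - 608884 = 309900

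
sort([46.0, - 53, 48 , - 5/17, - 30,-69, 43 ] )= [ - 69, - 53, - 30,  -  5/17,  43, 46.0,  48] 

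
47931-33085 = 14846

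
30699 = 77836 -47137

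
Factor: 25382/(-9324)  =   - 49/18= - 2^( - 1) * 3^( - 2)*7^2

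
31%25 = 6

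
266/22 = 12 + 1/11 = 12.09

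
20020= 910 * 22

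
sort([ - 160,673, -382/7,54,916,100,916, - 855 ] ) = [ - 855, - 160, - 382/7, 54, 100,673 , 916, 916]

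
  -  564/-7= 80 + 4/7 = 80.57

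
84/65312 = 21/16328 =0.00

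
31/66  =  31/66  =  0.47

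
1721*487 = 838127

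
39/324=13/108 =0.12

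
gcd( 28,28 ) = 28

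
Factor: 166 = 2^1*83^1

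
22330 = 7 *3190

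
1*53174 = 53174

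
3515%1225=1065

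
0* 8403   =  0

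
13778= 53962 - 40184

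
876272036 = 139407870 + 736864166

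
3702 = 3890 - 188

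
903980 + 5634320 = 6538300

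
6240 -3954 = 2286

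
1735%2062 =1735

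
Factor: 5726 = 2^1*7^1*409^1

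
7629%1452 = 369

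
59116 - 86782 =- 27666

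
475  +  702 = 1177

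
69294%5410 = 4374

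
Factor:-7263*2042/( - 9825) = 4943682/3275 = 2^1*3^2 * 5^(-2)*131^( -1 )*269^1 *1021^1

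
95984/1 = 95984 =95984.00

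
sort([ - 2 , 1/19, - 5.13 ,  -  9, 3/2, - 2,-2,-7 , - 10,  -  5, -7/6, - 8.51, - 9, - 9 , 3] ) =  [ - 10,-9 , - 9, - 9, - 8.51, - 7 , - 5.13, - 5, - 2, - 2,-2, - 7/6, 1/19,3/2,3] 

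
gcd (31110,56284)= 2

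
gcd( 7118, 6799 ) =1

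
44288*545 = 24136960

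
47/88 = 47/88= 0.53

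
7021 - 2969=4052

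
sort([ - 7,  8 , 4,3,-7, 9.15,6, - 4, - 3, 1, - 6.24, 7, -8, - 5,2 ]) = [ - 8, - 7, - 7, - 6.24, - 5, - 4, - 3,1, 2,3,4,6, 7,8,9.15]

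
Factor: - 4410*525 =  - 2^1*3^3*5^3 * 7^3 = - 2315250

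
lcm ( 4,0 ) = 0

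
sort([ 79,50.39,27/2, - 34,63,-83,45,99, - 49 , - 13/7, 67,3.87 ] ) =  [ - 83, - 49, - 34, - 13/7, 3.87, 27/2, 45,50.39,  63,67, 79, 99]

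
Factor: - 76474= - 2^1*38237^1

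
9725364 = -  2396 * ( - 4059)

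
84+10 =94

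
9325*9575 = 89286875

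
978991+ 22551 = 1001542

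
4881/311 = 15 + 216/311 = 15.69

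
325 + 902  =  1227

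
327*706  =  230862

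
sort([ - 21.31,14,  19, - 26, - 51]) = [ - 51, - 26,- 21.31 , 14,  19 ]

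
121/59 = 121/59 = 2.05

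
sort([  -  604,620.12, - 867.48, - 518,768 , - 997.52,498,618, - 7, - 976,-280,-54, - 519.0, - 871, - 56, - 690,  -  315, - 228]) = [ - 997.52, - 976, - 871, - 867.48, - 690 , - 604 , - 519.0, - 518, - 315, - 280, - 228, - 56 ,  -  54, - 7,498,618, 620.12,768] 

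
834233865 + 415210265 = 1249444130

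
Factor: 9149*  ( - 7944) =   -  72679656 =-2^3*3^1*7^1*331^1 *1307^1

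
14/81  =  14/81 = 0.17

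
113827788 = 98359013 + 15468775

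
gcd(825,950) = 25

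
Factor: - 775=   - 5^2*31^1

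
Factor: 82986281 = 7^1*19^1 *623957^1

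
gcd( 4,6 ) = 2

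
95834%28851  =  9281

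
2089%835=419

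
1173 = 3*391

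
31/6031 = 31/6031= 0.01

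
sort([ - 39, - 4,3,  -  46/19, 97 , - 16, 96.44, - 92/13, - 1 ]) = [ - 39, - 16, - 92/13, - 4,  -  46/19, - 1, 3, 96.44,97]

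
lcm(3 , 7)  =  21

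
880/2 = 440 = 440.00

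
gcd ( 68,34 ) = 34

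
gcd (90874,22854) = 2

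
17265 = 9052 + 8213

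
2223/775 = 2 + 673/775=2.87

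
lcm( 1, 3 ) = 3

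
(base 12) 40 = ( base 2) 110000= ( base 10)48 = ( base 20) 28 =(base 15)33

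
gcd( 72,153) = 9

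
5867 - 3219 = 2648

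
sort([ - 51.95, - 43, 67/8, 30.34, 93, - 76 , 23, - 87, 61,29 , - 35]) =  [-87 , - 76, - 51.95, - 43, - 35, 67/8, 23,29, 30.34,61, 93] 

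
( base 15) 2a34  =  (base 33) 8A7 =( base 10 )9049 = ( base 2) 10001101011001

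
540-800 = -260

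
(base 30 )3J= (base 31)3g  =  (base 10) 109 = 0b1101101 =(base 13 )85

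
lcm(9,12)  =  36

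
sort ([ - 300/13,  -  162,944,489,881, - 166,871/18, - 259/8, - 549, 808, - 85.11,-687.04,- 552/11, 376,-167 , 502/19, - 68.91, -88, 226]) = [ - 687.04, - 549, - 167, - 166,  -  162, - 88 , - 85.11, - 68.91,-552/11, - 259/8, - 300/13,502/19,871/18,  226,376 , 489,808, 881,944] 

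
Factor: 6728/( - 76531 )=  - 8/91 =-  2^3*7^ (-1) * 13^( -1 )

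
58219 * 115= 6695185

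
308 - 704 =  - 396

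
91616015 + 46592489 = 138208504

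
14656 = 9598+5058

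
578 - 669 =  - 91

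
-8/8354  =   - 4/4177=-0.00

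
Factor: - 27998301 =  - 3^1*31^1 * 301057^1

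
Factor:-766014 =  - 2^1*3^1*127669^1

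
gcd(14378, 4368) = 182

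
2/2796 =1/1398 = 0.00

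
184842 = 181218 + 3624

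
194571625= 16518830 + 178052795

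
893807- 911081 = -17274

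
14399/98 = 2057/14 = 146.93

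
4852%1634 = 1584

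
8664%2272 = 1848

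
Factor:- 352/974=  - 176/487 = - 2^4  *11^1 * 487^ ( - 1 ) 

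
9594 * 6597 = 63291618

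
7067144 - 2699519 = 4367625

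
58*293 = 16994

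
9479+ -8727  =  752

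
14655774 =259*56586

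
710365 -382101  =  328264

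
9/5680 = 9/5680 = 0.00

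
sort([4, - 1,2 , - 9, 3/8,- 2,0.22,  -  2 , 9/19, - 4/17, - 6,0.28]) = [ - 9, -6 ,  -  2,-2,-1, - 4/17, 0.22 , 0.28, 3/8,  9/19, 2 , 4 ] 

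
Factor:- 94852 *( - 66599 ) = 6317048348 = 2^2 * 13^1 * 23^1 * 47^1 * 109^1*1031^1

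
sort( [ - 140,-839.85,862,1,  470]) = [ -839.85, -140 , 1,470, 862]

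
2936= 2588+348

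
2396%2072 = 324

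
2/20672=1/10336 = 0.00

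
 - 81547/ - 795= 102 + 457/795 = 102.57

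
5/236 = 5/236 = 0.02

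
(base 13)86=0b1101110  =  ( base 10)110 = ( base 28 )3q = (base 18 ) 62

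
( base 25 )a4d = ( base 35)56s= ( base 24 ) b13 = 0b1100011011011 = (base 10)6363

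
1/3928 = 1/3928 = 0.00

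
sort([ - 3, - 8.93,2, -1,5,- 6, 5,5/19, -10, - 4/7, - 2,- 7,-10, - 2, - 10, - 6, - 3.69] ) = [ - 10, - 10, - 10, - 8.93, - 7, - 6, - 6,  -  3.69, - 3, - 2, - 2 , - 1, -4/7,5/19, 2,5,5 ]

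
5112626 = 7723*662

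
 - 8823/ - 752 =8823/752=   11.73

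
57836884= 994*58186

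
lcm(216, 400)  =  10800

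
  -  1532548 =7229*(-212 ) 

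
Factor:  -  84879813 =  - 3^1 * 37^1*764683^1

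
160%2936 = 160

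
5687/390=14 + 227/390= 14.58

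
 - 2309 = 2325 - 4634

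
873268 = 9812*89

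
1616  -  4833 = -3217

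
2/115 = 2/115 = 0.02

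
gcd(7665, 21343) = 7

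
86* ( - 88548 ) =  - 7615128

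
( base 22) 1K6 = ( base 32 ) T2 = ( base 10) 930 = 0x3A2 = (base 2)1110100010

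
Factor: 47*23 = 23^1 * 47^1  =  1081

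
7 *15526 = 108682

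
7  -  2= 5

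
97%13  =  6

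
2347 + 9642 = 11989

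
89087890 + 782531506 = 871619396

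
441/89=441/89=4.96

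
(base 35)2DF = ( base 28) 3K8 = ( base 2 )101101101000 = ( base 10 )2920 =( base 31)316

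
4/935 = 4/935 = 0.00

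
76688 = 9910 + 66778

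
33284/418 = 79 + 131/209 = 79.63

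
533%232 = 69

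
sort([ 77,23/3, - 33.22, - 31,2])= [ - 33.22, - 31, 2, 23/3,77]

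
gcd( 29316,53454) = 6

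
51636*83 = 4285788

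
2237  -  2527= - 290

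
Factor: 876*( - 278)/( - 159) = 2^3*53^(  -  1)*73^1*139^1 = 81176/53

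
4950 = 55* 90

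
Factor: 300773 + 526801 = 2^1*3^1*11^1 * 12539^1 = 827574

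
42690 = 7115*6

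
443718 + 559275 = 1002993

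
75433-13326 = 62107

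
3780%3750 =30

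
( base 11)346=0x19d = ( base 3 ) 120022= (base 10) 413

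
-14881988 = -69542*214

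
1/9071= 1/9071 = 0.00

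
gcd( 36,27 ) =9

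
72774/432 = 4043/24 = 168.46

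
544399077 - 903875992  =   - 359476915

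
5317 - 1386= 3931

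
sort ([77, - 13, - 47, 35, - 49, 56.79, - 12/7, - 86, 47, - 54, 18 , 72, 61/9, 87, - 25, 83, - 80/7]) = [ - 86, - 54, - 49, - 47, - 25, - 13, - 80/7, - 12/7, 61/9,18, 35,47,56.79, 72, 77, 83, 87 ] 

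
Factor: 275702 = 2^1*7^1*47^1*419^1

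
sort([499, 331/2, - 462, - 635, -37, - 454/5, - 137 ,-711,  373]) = [  -  711, - 635,-462, - 137, - 454/5, - 37,  331/2,373,499]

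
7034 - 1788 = 5246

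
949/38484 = 949/38484 = 0.02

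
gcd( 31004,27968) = 92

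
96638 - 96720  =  - 82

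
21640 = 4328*5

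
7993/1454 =5+723/1454 = 5.50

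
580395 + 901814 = 1482209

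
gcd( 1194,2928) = 6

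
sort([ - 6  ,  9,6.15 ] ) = [ - 6, 6.15,  9] 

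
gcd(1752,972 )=12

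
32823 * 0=0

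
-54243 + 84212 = 29969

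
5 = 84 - 79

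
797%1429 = 797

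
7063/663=10+433/663  =  10.65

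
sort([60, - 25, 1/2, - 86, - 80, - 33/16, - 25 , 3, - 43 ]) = [- 86, - 80, - 43, - 25, - 25, - 33/16, 1/2, 3, 60 ]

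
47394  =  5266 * 9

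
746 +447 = 1193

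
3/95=3/95= 0.03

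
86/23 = 86/23 = 3.74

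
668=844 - 176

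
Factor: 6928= 2^4*433^1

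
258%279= 258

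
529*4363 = 2308027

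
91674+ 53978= 145652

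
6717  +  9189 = 15906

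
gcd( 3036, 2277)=759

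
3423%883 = 774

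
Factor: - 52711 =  - 52711^1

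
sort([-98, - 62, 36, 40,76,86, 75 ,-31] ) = [-98,-62,-31,36,40,75,76,86 ] 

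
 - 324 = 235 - 559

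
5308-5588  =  -280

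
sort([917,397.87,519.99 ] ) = [397.87,  519.99,917] 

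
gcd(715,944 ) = 1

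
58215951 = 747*77933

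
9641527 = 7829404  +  1812123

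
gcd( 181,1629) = 181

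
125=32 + 93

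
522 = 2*261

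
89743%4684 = 747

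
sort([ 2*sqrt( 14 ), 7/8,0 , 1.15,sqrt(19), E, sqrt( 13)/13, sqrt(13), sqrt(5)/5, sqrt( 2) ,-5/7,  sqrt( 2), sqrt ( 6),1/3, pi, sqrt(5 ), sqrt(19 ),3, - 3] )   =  [ - 3,-5/7,0, sqrt(13 ) /13,1/3,  sqrt( 5)/5, 7/8, 1.15,sqrt( 2),sqrt( 2),sqrt(5), sqrt( 6 ), E, 3,pi,sqrt( 13),  sqrt (19), sqrt(19 ) , 2*sqrt(  14 )]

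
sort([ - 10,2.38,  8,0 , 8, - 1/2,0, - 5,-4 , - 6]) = [ - 10, - 6 , - 5 , - 4, - 1/2, 0, 0, 2.38 , 8 , 8]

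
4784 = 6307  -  1523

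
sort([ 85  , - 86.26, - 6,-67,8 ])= [ - 86.26 ,-67, - 6, 8,  85 ]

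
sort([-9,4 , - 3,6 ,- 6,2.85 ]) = [ - 9,  -  6,-3, 2.85,4, 6]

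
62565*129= 8070885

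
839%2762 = 839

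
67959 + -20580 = 47379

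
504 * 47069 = 23722776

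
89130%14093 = 4572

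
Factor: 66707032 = 2^3*7^2  *  379^1*449^1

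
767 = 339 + 428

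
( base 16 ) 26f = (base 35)hs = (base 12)43b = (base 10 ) 623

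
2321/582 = 2321/582 = 3.99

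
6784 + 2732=9516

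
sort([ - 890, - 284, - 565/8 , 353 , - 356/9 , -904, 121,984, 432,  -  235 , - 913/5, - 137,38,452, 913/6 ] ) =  [ - 904, - 890 ,-284,-235, - 913/5, - 137, - 565/8, - 356/9,38,121,913/6,  353, 432, 452,984 ] 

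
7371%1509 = 1335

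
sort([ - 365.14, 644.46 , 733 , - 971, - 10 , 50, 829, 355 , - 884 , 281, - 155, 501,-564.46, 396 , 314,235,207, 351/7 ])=[ - 971, - 884 ,-564.46, - 365.14 ,  -  155,-10 , 50,351/7, 207,235, 281,314,355 , 396, 501,644.46,  733,829 ] 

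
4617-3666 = 951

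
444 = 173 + 271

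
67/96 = 67/96 = 0.70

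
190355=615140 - 424785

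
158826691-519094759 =- 360268068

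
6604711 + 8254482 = 14859193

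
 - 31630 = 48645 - 80275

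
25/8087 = 25/8087 = 0.00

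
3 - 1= 2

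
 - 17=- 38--21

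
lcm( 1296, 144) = 1296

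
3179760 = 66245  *48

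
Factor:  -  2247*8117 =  - 18238899 = - 3^1*7^1*107^1*8117^1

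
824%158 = 34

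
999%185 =74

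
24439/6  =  24439/6 =4073.17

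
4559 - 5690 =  - 1131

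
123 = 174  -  51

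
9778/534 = 18 + 83/267 = 18.31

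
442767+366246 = 809013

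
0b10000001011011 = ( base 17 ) 1bb4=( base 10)8283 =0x205B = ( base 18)17a3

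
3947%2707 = 1240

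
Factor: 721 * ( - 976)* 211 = - 148479856=-  2^4*7^1*61^1*103^1*211^1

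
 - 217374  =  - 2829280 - -2611906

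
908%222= 20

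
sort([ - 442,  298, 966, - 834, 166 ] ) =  [ - 834, - 442,166, 298, 966] 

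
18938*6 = 113628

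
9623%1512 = 551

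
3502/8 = 437 + 3/4= 437.75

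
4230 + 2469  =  6699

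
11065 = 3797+7268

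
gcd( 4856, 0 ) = 4856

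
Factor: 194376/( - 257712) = - 89/118 = - 2^( - 1)*59^( - 1)  *  89^1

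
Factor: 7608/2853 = 8/3= 2^3*3^(  -  1)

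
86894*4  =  347576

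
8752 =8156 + 596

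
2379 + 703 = 3082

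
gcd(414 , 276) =138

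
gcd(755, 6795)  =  755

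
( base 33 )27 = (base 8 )111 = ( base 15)4d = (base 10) 73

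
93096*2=186192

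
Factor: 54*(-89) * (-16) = 76896= 2^5*3^3*89^1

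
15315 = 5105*3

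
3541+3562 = 7103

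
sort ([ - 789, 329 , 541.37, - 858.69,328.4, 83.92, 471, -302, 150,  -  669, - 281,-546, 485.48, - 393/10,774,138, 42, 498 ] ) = [ -858.69,  -  789,  -  669, - 546,  -  302,-281, - 393/10,42,83.92,138, 150, 328.4, 329,471,485.48, 498 , 541.37, 774]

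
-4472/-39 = 114 + 2/3 = 114.67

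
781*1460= 1140260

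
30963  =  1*30963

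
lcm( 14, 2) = 14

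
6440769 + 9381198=15821967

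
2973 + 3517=6490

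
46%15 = 1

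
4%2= 0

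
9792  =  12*816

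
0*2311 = 0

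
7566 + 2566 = 10132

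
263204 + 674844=938048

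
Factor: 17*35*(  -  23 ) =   -  13685 = - 5^1*7^1*17^1*23^1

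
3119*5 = 15595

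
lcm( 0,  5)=0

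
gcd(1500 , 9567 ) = 3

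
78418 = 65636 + 12782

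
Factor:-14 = -2^1* 7^1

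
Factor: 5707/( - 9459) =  - 3^ ( - 2)*13^1  *  439^1 * 1051^( - 1) 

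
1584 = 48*33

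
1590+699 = 2289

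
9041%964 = 365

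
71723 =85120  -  13397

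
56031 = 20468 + 35563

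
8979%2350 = 1929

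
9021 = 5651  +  3370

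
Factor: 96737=96737^1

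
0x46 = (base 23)31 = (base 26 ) 2i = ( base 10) 70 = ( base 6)154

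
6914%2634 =1646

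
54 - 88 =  - 34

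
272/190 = 136/95  =  1.43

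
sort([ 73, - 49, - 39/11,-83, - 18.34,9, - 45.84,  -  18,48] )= [ - 83,-49, - 45.84, - 18.34 , - 18,-39/11, 9, 48, 73]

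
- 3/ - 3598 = 3/3598 = 0.00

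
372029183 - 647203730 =  -  275174547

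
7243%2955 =1333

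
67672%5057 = 1931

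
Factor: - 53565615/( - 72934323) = 3^1*5^1*7^( - 1 )*11^( - 2)*28703^( - 1) * 1190347^1 = 17855205/24311441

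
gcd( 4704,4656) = 48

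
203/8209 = 203/8209  =  0.02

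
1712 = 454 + 1258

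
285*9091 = 2590935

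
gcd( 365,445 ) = 5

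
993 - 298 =695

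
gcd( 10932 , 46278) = 6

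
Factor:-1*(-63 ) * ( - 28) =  - 2^2*3^2*7^2 = -1764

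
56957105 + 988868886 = 1045825991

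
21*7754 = 162834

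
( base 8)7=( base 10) 7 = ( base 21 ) 7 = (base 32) 7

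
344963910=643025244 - 298061334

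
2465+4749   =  7214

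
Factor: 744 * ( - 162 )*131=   -  15789168 =- 2^4* 3^5* 31^1*131^1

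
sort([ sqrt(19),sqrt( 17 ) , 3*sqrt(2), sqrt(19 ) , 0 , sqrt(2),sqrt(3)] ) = [ 0,sqrt( 2), sqrt(3),sqrt(17 ), 3*sqrt(2 ),sqrt( 19),sqrt ( 19)]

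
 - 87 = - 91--4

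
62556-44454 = 18102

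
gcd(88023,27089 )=1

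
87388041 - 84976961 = 2411080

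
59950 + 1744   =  61694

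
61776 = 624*99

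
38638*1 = 38638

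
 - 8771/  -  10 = 8771/10 =877.10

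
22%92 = 22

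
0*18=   0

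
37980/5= 7596 = 7596.00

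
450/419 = 450/419 = 1.07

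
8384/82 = 102 + 10/41 = 102.24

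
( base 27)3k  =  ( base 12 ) 85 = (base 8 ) 145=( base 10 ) 101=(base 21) 4h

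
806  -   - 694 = 1500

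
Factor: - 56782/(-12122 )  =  89/19= 19^( - 1)*89^1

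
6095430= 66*92355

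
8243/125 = 8243/125 = 65.94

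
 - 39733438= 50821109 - 90554547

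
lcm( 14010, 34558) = 518370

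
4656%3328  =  1328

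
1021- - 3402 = 4423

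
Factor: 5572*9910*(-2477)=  - 2^3*5^1*7^1 * 199^1*991^1*2477^1= -136776274040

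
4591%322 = 83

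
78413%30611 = 17191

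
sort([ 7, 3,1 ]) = [1,  3,7]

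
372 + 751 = 1123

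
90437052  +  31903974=122341026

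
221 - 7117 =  - 6896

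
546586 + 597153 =1143739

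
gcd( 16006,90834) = 2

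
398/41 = 9+29/41 = 9.71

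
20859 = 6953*3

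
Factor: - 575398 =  - 2^1*173^1* 1663^1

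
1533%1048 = 485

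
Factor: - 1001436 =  -2^2*3^1*17^1*4909^1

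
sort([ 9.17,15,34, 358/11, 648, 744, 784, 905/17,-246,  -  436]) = [ - 436 ,  -  246,9.17,15,  358/11 , 34,905/17,648,744, 784]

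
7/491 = 7/491 = 0.01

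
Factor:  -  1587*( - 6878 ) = 2^1 * 3^1*19^1 *23^2*181^1 = 10915386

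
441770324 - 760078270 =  - 318307946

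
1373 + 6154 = 7527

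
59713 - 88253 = - 28540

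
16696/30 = 8348/15=556.53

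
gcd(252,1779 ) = 3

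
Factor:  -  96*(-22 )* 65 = 2^6*3^1*5^1*11^1* 13^1 = 137280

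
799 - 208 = 591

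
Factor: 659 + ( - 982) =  - 17^1 * 19^1 = - 323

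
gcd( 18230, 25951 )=1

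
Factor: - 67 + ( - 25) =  - 2^2*23^1 =- 92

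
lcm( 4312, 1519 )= 133672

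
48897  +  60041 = 108938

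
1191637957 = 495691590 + 695946367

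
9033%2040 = 873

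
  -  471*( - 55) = 25905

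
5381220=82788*65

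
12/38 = 6/19 = 0.32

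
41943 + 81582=123525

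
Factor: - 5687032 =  - 2^3*13^1*149^1*367^1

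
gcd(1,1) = 1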